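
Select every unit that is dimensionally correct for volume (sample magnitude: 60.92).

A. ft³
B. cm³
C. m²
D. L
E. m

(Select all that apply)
A, B, D

volume has SI base units: m^3

Checking each option against m^3:
  A. ft³: ✓ matches
  B. cm³: ✓ matches
  C. m²: ✗ does not match
  D. L: ✓ matches
  E. m: ✗ does not match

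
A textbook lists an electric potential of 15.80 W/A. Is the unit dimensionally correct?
Yes

electric potential has SI base units: kg * m^2 / (A * s^3)
W/A reduces to the same SI base units, so it is a valid unit for electric potential.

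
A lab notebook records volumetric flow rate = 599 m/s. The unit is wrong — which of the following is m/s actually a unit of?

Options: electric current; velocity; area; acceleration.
velocity

volumetric flow rate should have units dimensionally equivalent to m^3 / s (e.g. m³/s).
The given unit 'm/s' reduces to m / s. Of the listed options, that is the dimensionality of velocity.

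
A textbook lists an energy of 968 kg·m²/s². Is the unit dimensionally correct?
Yes

energy has SI base units: kg * m^2 / s^2
kg·m²/s² reduces to the same SI base units, so it is a valid unit for energy.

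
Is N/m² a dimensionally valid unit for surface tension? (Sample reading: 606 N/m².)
No

surface tension has SI base units: kg / s^2
N/m² does NOT reduce to kg / s^2; a valid unit for surface tension would be e.g. N/m.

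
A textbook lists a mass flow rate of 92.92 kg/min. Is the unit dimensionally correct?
Yes

mass flow rate has SI base units: kg / s
kg/min reduces to the same SI base units, so it is a valid unit for mass flow rate.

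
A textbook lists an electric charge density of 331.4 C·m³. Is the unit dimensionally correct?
No

electric charge density has SI base units: A * s / m^3
C·m³ does NOT reduce to A * s / m^3; a valid unit for electric charge density would be e.g. C/m³.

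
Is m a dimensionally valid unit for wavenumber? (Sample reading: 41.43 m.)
No

wavenumber has SI base units: 1 / m
m does NOT reduce to 1 / m; a valid unit for wavenumber would be e.g. 1/m.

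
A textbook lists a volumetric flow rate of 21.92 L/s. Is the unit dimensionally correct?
Yes

volumetric flow rate has SI base units: m^3 / s
L/s reduces to the same SI base units, so it is a valid unit for volumetric flow rate.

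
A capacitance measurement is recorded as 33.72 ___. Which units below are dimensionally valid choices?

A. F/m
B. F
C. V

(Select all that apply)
B

capacitance has SI base units: A^2 * s^4 / (kg * m^2)

Checking each option against A^2 * s^4 / (kg * m^2):
  A. F/m: ✗ does not match
  B. F: ✓ matches
  C. V: ✗ does not match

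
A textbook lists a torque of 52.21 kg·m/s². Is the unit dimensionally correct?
No

torque has SI base units: kg * m^2 / s^2
kg·m/s² does NOT reduce to kg * m^2 / s^2; a valid unit for torque would be e.g. N·m.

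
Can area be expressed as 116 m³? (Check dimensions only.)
No

area has SI base units: m^2
m³ does NOT reduce to m^2; a valid unit for area would be e.g. m².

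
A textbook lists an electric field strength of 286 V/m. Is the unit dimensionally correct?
Yes

electric field strength has SI base units: kg * m / (A * s^3)
V/m reduces to the same SI base units, so it is a valid unit for electric field strength.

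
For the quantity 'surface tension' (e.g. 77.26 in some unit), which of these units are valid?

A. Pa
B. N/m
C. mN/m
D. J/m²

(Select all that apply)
B, C, D

surface tension has SI base units: kg / s^2

Checking each option against kg / s^2:
  A. Pa: ✗ does not match
  B. N/m: ✓ matches
  C. mN/m: ✓ matches
  D. J/m²: ✓ matches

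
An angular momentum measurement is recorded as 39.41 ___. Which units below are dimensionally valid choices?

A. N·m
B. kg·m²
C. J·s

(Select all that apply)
C

angular momentum has SI base units: kg * m^2 / s

Checking each option against kg * m^2 / s:
  A. N·m: ✗ does not match
  B. kg·m²: ✗ does not match
  C. J·s: ✓ matches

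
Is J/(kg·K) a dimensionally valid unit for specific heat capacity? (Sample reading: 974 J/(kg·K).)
Yes

specific heat capacity has SI base units: m^2 / (s^2 * K)
J/(kg·K) reduces to the same SI base units, so it is a valid unit for specific heat capacity.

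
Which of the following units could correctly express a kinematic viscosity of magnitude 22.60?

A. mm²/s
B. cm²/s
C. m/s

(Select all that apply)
A, B

kinematic viscosity has SI base units: m^2 / s

Checking each option against m^2 / s:
  A. mm²/s: ✓ matches
  B. cm²/s: ✓ matches
  C. m/s: ✗ does not match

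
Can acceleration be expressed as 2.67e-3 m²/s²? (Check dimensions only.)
No

acceleration has SI base units: m / s^2
m²/s² does NOT reduce to m / s^2; a valid unit for acceleration would be e.g. m/s².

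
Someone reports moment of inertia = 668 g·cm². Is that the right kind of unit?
Yes

moment of inertia has SI base units: kg * m^2
g·cm² reduces to the same SI base units, so it is a valid unit for moment of inertia.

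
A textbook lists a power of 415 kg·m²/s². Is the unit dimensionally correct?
No

power has SI base units: kg * m^2 / s^3
kg·m²/s² does NOT reduce to kg * m^2 / s^3; a valid unit for power would be e.g. W.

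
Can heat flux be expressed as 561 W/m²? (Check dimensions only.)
Yes

heat flux has SI base units: kg / s^3
W/m² reduces to the same SI base units, so it is a valid unit for heat flux.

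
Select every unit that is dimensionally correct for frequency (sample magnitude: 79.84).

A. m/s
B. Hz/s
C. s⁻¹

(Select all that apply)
C

frequency has SI base units: 1 / s

Checking each option against 1 / s:
  A. m/s: ✗ does not match
  B. Hz/s: ✗ does not match
  C. s⁻¹: ✓ matches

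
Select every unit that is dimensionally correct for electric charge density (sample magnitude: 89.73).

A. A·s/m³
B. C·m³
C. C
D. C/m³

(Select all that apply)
A, D

electric charge density has SI base units: A * s / m^3

Checking each option against A * s / m^3:
  A. A·s/m³: ✓ matches
  B. C·m³: ✗ does not match
  C. C: ✗ does not match
  D. C/m³: ✓ matches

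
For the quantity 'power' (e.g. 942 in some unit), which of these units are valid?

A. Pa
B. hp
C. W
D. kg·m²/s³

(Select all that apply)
B, C, D

power has SI base units: kg * m^2 / s^3

Checking each option against kg * m^2 / s^3:
  A. Pa: ✗ does not match
  B. hp: ✓ matches
  C. W: ✓ matches
  D. kg·m²/s³: ✓ matches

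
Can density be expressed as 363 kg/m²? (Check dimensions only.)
No

density has SI base units: kg / m^3
kg/m² does NOT reduce to kg / m^3; a valid unit for density would be e.g. kg/m³.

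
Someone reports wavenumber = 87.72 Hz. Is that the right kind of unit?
No

wavenumber has SI base units: 1 / m
Hz does NOT reduce to 1 / m; a valid unit for wavenumber would be e.g. 1/m.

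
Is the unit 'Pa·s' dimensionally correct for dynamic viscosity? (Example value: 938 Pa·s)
Yes

dynamic viscosity has SI base units: kg / (m * s)
Pa·s reduces to the same SI base units, so it is a valid unit for dynamic viscosity.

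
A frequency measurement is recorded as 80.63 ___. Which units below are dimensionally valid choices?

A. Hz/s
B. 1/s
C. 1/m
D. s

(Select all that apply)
B

frequency has SI base units: 1 / s

Checking each option against 1 / s:
  A. Hz/s: ✗ does not match
  B. 1/s: ✓ matches
  C. 1/m: ✗ does not match
  D. s: ✗ does not match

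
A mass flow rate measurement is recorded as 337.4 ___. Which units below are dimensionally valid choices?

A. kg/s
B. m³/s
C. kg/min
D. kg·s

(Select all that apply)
A, C

mass flow rate has SI base units: kg / s

Checking each option against kg / s:
  A. kg/s: ✓ matches
  B. m³/s: ✗ does not match
  C. kg/min: ✓ matches
  D. kg·s: ✗ does not match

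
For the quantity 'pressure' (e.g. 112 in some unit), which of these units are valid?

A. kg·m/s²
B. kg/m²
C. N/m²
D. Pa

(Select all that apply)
C, D

pressure has SI base units: kg / (m * s^2)

Checking each option against kg / (m * s^2):
  A. kg·m/s²: ✗ does not match
  B. kg/m²: ✗ does not match
  C. N/m²: ✓ matches
  D. Pa: ✓ matches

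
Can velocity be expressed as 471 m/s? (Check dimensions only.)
Yes

velocity has SI base units: m / s
m/s reduces to the same SI base units, so it is a valid unit for velocity.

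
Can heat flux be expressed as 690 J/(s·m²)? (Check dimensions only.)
Yes

heat flux has SI base units: kg / s^3
J/(s·m²) reduces to the same SI base units, so it is a valid unit for heat flux.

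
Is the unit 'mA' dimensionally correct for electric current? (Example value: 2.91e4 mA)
Yes

electric current has SI base units: A
mA reduces to the same SI base units, so it is a valid unit for electric current.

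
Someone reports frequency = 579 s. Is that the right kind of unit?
No

frequency has SI base units: 1 / s
s does NOT reduce to 1 / s; a valid unit for frequency would be e.g. Hz.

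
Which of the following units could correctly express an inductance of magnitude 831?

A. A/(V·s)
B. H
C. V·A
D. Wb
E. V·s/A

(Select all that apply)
B, E

inductance has SI base units: kg * m^2 / (A^2 * s^2)

Checking each option against kg * m^2 / (A^2 * s^2):
  A. A/(V·s): ✗ does not match
  B. H: ✓ matches
  C. V·A: ✗ does not match
  D. Wb: ✗ does not match
  E. V·s/A: ✓ matches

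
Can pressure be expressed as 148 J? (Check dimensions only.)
No

pressure has SI base units: kg / (m * s^2)
J does NOT reduce to kg / (m * s^2); a valid unit for pressure would be e.g. Pa.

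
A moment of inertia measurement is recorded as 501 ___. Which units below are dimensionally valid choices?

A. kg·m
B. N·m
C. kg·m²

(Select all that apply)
C

moment of inertia has SI base units: kg * m^2

Checking each option against kg * m^2:
  A. kg·m: ✗ does not match
  B. N·m: ✗ does not match
  C. kg·m²: ✓ matches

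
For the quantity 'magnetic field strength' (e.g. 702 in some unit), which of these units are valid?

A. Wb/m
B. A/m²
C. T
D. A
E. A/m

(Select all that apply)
E

magnetic field strength has SI base units: A / m

Checking each option against A / m:
  A. Wb/m: ✗ does not match
  B. A/m²: ✗ does not match
  C. T: ✗ does not match
  D. A: ✗ does not match
  E. A/m: ✓ matches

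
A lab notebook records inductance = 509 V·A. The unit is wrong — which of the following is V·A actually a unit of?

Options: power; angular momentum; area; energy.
power

inductance should have units dimensionally equivalent to kg * m^2 / (A^2 * s^2) (e.g. H).
The given unit 'V·A' reduces to kg * m^2 / s^3. Of the listed options, that is the dimensionality of power.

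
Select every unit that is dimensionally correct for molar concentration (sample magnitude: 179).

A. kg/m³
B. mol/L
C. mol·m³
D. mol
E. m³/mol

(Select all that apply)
B

molar concentration has SI base units: mol / m^3

Checking each option against mol / m^3:
  A. kg/m³: ✗ does not match
  B. mol/L: ✓ matches
  C. mol·m³: ✗ does not match
  D. mol: ✗ does not match
  E. m³/mol: ✗ does not match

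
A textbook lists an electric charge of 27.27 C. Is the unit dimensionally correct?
Yes

electric charge has SI base units: A * s
C reduces to the same SI base units, so it is a valid unit for electric charge.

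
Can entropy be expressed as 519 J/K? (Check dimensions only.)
Yes

entropy has SI base units: kg * m^2 / (s^2 * K)
J/K reduces to the same SI base units, so it is a valid unit for entropy.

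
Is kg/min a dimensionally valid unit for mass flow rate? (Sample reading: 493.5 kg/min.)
Yes

mass flow rate has SI base units: kg / s
kg/min reduces to the same SI base units, so it is a valid unit for mass flow rate.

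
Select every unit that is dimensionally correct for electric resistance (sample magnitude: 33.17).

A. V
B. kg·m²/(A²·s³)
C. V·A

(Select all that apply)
B

electric resistance has SI base units: kg * m^2 / (A^2 * s^3)

Checking each option against kg * m^2 / (A^2 * s^3):
  A. V: ✗ does not match
  B. kg·m²/(A²·s³): ✓ matches
  C. V·A: ✗ does not match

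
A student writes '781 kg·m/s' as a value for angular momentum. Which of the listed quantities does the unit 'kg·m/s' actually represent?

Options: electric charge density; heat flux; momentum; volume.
momentum

angular momentum should have units dimensionally equivalent to kg * m^2 / s (e.g. kg·m²/s).
The given unit 'kg·m/s' reduces to kg * m / s. Of the listed options, that is the dimensionality of momentum.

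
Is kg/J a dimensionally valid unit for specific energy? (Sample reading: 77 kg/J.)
No

specific energy has SI base units: m^2 / s^2
kg/J does NOT reduce to m^2 / s^2; a valid unit for specific energy would be e.g. J/kg.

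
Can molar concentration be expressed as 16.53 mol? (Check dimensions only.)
No

molar concentration has SI base units: mol / m^3
mol does NOT reduce to mol / m^3; a valid unit for molar concentration would be e.g. mol/m³.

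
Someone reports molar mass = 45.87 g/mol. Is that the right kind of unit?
Yes

molar mass has SI base units: kg / mol
g/mol reduces to the same SI base units, so it is a valid unit for molar mass.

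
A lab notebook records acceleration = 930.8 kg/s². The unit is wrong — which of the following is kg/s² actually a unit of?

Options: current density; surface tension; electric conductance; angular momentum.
surface tension

acceleration should have units dimensionally equivalent to m / s^2 (e.g. m/s²).
The given unit 'kg/s²' reduces to kg / s^2. Of the listed options, that is the dimensionality of surface tension.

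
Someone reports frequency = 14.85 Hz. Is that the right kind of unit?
Yes

frequency has SI base units: 1 / s
Hz reduces to the same SI base units, so it is a valid unit for frequency.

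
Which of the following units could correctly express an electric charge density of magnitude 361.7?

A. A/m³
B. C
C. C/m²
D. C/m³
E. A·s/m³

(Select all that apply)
D, E

electric charge density has SI base units: A * s / m^3

Checking each option against A * s / m^3:
  A. A/m³: ✗ does not match
  B. C: ✗ does not match
  C. C/m²: ✗ does not match
  D. C/m³: ✓ matches
  E. A·s/m³: ✓ matches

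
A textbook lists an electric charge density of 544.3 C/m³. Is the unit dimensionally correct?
Yes

electric charge density has SI base units: A * s / m^3
C/m³ reduces to the same SI base units, so it is a valid unit for electric charge density.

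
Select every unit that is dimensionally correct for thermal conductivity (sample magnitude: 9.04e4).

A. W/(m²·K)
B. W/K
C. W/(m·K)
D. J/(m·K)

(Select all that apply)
C

thermal conductivity has SI base units: kg * m / (s^3 * K)

Checking each option against kg * m / (s^3 * K):
  A. W/(m²·K): ✗ does not match
  B. W/K: ✗ does not match
  C. W/(m·K): ✓ matches
  D. J/(m·K): ✗ does not match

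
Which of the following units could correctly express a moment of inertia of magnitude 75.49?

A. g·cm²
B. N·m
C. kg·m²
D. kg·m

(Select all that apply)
A, C

moment of inertia has SI base units: kg * m^2

Checking each option against kg * m^2:
  A. g·cm²: ✓ matches
  B. N·m: ✗ does not match
  C. kg·m²: ✓ matches
  D. kg·m: ✗ does not match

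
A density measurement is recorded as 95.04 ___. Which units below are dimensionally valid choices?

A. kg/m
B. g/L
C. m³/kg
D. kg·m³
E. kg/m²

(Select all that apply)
B

density has SI base units: kg / m^3

Checking each option against kg / m^3:
  A. kg/m: ✗ does not match
  B. g/L: ✓ matches
  C. m³/kg: ✗ does not match
  D. kg·m³: ✗ does not match
  E. kg/m²: ✗ does not match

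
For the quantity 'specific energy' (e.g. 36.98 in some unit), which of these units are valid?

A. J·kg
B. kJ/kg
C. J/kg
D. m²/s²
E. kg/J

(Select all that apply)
B, C, D

specific energy has SI base units: m^2 / s^2

Checking each option against m^2 / s^2:
  A. J·kg: ✗ does not match
  B. kJ/kg: ✓ matches
  C. J/kg: ✓ matches
  D. m²/s²: ✓ matches
  E. kg/J: ✗ does not match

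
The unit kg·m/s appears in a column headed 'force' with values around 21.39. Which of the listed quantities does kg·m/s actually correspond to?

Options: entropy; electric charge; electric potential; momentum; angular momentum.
momentum

force should have units dimensionally equivalent to kg * m / s^2 (e.g. N).
The given unit 'kg·m/s' reduces to kg * m / s. Of the listed options, that is the dimensionality of momentum.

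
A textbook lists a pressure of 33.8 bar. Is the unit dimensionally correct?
Yes

pressure has SI base units: kg / (m * s^2)
bar reduces to the same SI base units, so it is a valid unit for pressure.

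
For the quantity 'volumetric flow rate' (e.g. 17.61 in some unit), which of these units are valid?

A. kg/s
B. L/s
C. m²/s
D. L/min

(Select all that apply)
B, D

volumetric flow rate has SI base units: m^3 / s

Checking each option against m^3 / s:
  A. kg/s: ✗ does not match
  B. L/s: ✓ matches
  C. m²/s: ✗ does not match
  D. L/min: ✓ matches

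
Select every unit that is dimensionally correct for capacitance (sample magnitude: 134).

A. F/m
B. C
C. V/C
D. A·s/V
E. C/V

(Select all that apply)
D, E

capacitance has SI base units: A^2 * s^4 / (kg * m^2)

Checking each option against A^2 * s^4 / (kg * m^2):
  A. F/m: ✗ does not match
  B. C: ✗ does not match
  C. V/C: ✗ does not match
  D. A·s/V: ✓ matches
  E. C/V: ✓ matches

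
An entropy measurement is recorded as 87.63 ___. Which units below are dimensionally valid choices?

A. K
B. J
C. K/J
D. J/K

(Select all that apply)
D

entropy has SI base units: kg * m^2 / (s^2 * K)

Checking each option against kg * m^2 / (s^2 * K):
  A. K: ✗ does not match
  B. J: ✗ does not match
  C. K/J: ✗ does not match
  D. J/K: ✓ matches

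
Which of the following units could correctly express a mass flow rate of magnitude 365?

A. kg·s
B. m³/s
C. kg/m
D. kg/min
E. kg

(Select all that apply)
D

mass flow rate has SI base units: kg / s

Checking each option against kg / s:
  A. kg·s: ✗ does not match
  B. m³/s: ✗ does not match
  C. kg/m: ✗ does not match
  D. kg/min: ✓ matches
  E. kg: ✗ does not match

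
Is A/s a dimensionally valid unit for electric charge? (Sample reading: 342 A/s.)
No

electric charge has SI base units: A * s
A/s does NOT reduce to A * s; a valid unit for electric charge would be e.g. C.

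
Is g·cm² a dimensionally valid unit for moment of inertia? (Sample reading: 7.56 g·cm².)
Yes

moment of inertia has SI base units: kg * m^2
g·cm² reduces to the same SI base units, so it is a valid unit for moment of inertia.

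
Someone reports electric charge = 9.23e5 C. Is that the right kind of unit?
Yes

electric charge has SI base units: A * s
C reduces to the same SI base units, so it is a valid unit for electric charge.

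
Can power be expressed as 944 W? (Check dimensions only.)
Yes

power has SI base units: kg * m^2 / s^3
W reduces to the same SI base units, so it is a valid unit for power.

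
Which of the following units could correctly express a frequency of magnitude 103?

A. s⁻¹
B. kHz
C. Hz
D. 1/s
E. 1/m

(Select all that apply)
A, B, C, D

frequency has SI base units: 1 / s

Checking each option against 1 / s:
  A. s⁻¹: ✓ matches
  B. kHz: ✓ matches
  C. Hz: ✓ matches
  D. 1/s: ✓ matches
  E. 1/m: ✗ does not match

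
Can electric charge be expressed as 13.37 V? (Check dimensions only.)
No

electric charge has SI base units: A * s
V does NOT reduce to A * s; a valid unit for electric charge would be e.g. C.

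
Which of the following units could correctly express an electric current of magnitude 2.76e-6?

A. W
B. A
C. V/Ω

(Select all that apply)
B, C

electric current has SI base units: A

Checking each option against A:
  A. W: ✗ does not match
  B. A: ✓ matches
  C. V/Ω: ✓ matches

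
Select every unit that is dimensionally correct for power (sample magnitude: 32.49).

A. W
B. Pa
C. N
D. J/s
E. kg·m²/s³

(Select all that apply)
A, D, E

power has SI base units: kg * m^2 / s^3

Checking each option against kg * m^2 / s^3:
  A. W: ✓ matches
  B. Pa: ✗ does not match
  C. N: ✗ does not match
  D. J/s: ✓ matches
  E. kg·m²/s³: ✓ matches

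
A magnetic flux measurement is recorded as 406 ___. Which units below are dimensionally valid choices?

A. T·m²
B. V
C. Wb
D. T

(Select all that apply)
A, C

magnetic flux has SI base units: kg * m^2 / (A * s^2)

Checking each option against kg * m^2 / (A * s^2):
  A. T·m²: ✓ matches
  B. V: ✗ does not match
  C. Wb: ✓ matches
  D. T: ✗ does not match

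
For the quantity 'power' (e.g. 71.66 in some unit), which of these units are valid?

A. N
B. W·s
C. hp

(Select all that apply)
C

power has SI base units: kg * m^2 / s^3

Checking each option against kg * m^2 / s^3:
  A. N: ✗ does not match
  B. W·s: ✗ does not match
  C. hp: ✓ matches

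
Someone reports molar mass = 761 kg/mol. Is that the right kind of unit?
Yes

molar mass has SI base units: kg / mol
kg/mol reduces to the same SI base units, so it is a valid unit for molar mass.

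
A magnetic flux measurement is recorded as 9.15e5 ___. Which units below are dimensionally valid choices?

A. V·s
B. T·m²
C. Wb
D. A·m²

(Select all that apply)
A, B, C

magnetic flux has SI base units: kg * m^2 / (A * s^2)

Checking each option against kg * m^2 / (A * s^2):
  A. V·s: ✓ matches
  B. T·m²: ✓ matches
  C. Wb: ✓ matches
  D. A·m²: ✗ does not match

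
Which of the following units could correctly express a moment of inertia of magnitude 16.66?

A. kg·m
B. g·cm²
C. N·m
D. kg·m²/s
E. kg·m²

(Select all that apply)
B, E

moment of inertia has SI base units: kg * m^2

Checking each option against kg * m^2:
  A. kg·m: ✗ does not match
  B. g·cm²: ✓ matches
  C. N·m: ✗ does not match
  D. kg·m²/s: ✗ does not match
  E. kg·m²: ✓ matches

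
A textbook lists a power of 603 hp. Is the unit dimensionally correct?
Yes

power has SI base units: kg * m^2 / s^3
hp reduces to the same SI base units, so it is a valid unit for power.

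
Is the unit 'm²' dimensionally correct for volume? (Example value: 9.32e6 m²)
No

volume has SI base units: m^3
m² does NOT reduce to m^3; a valid unit for volume would be e.g. m³.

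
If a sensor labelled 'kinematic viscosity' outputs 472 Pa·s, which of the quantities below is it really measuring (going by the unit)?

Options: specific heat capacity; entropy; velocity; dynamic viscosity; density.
dynamic viscosity

kinematic viscosity should have units dimensionally equivalent to m^2 / s (e.g. m²/s).
The given unit 'Pa·s' reduces to kg / (m * s). Of the listed options, that is the dimensionality of dynamic viscosity.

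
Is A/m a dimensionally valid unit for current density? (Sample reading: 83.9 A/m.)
No

current density has SI base units: A / m^2
A/m does NOT reduce to A / m^2; a valid unit for current density would be e.g. A/m².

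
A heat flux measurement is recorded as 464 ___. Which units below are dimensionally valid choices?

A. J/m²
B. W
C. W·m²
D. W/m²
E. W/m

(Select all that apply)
D

heat flux has SI base units: kg / s^3

Checking each option against kg / s^3:
  A. J/m²: ✗ does not match
  B. W: ✗ does not match
  C. W·m²: ✗ does not match
  D. W/m²: ✓ matches
  E. W/m: ✗ does not match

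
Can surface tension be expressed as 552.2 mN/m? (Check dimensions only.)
Yes

surface tension has SI base units: kg / s^2
mN/m reduces to the same SI base units, so it is a valid unit for surface tension.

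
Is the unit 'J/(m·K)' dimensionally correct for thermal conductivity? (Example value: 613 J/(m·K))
No

thermal conductivity has SI base units: kg * m / (s^3 * K)
J/(m·K) does NOT reduce to kg * m / (s^3 * K); a valid unit for thermal conductivity would be e.g. W/(m·K).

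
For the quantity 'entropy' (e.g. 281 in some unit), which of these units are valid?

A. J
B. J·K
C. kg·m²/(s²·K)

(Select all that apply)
C

entropy has SI base units: kg * m^2 / (s^2 * K)

Checking each option against kg * m^2 / (s^2 * K):
  A. J: ✗ does not match
  B. J·K: ✗ does not match
  C. kg·m²/(s²·K): ✓ matches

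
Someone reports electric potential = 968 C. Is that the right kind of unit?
No

electric potential has SI base units: kg * m^2 / (A * s^3)
C does NOT reduce to kg * m^2 / (A * s^3); a valid unit for electric potential would be e.g. V.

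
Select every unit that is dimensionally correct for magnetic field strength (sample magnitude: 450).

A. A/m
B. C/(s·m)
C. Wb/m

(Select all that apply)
A, B

magnetic field strength has SI base units: A / m

Checking each option against A / m:
  A. A/m: ✓ matches
  B. C/(s·m): ✓ matches
  C. Wb/m: ✗ does not match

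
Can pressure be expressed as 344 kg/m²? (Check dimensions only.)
No

pressure has SI base units: kg / (m * s^2)
kg/m² does NOT reduce to kg / (m * s^2); a valid unit for pressure would be e.g. Pa.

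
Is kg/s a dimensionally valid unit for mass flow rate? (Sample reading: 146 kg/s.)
Yes

mass flow rate has SI base units: kg / s
kg/s reduces to the same SI base units, so it is a valid unit for mass flow rate.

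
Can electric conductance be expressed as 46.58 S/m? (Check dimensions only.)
No

electric conductance has SI base units: A^2 * s^3 / (kg * m^2)
S/m does NOT reduce to A^2 * s^3 / (kg * m^2); a valid unit for electric conductance would be e.g. S.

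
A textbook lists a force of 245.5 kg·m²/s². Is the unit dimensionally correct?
No

force has SI base units: kg * m / s^2
kg·m²/s² does NOT reduce to kg * m / s^2; a valid unit for force would be e.g. N.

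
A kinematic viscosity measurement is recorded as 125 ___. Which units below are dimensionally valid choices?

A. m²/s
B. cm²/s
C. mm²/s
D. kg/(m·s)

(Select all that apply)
A, B, C

kinematic viscosity has SI base units: m^2 / s

Checking each option against m^2 / s:
  A. m²/s: ✓ matches
  B. cm²/s: ✓ matches
  C. mm²/s: ✓ matches
  D. kg/(m·s): ✗ does not match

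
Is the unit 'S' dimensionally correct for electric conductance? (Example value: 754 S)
Yes

electric conductance has SI base units: A^2 * s^3 / (kg * m^2)
S reduces to the same SI base units, so it is a valid unit for electric conductance.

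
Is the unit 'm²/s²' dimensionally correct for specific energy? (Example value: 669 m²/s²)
Yes

specific energy has SI base units: m^2 / s^2
m²/s² reduces to the same SI base units, so it is a valid unit for specific energy.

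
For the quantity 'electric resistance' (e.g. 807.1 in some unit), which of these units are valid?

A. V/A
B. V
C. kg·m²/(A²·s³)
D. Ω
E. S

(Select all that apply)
A, C, D

electric resistance has SI base units: kg * m^2 / (A^2 * s^3)

Checking each option against kg * m^2 / (A^2 * s^3):
  A. V/A: ✓ matches
  B. V: ✗ does not match
  C. kg·m²/(A²·s³): ✓ matches
  D. Ω: ✓ matches
  E. S: ✗ does not match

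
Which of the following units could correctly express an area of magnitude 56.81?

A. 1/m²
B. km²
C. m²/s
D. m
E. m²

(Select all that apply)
B, E

area has SI base units: m^2

Checking each option against m^2:
  A. 1/m²: ✗ does not match
  B. km²: ✓ matches
  C. m²/s: ✗ does not match
  D. m: ✗ does not match
  E. m²: ✓ matches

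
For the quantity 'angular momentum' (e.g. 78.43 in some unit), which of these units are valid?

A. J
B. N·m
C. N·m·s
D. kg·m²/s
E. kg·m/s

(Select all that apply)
C, D

angular momentum has SI base units: kg * m^2 / s

Checking each option against kg * m^2 / s:
  A. J: ✗ does not match
  B. N·m: ✗ does not match
  C. N·m·s: ✓ matches
  D. kg·m²/s: ✓ matches
  E. kg·m/s: ✗ does not match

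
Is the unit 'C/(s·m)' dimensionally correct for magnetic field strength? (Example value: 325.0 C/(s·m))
Yes

magnetic field strength has SI base units: A / m
C/(s·m) reduces to the same SI base units, so it is a valid unit for magnetic field strength.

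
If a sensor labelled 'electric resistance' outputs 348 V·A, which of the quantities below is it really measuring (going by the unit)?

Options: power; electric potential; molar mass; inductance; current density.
power

electric resistance should have units dimensionally equivalent to kg * m^2 / (A^2 * s^3) (e.g. Ω).
The given unit 'V·A' reduces to kg * m^2 / s^3. Of the listed options, that is the dimensionality of power.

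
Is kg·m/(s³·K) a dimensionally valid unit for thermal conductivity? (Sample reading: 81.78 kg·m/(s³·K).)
Yes

thermal conductivity has SI base units: kg * m / (s^3 * K)
kg·m/(s³·K) reduces to the same SI base units, so it is a valid unit for thermal conductivity.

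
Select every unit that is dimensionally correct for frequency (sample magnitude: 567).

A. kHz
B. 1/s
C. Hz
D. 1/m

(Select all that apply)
A, B, C

frequency has SI base units: 1 / s

Checking each option against 1 / s:
  A. kHz: ✓ matches
  B. 1/s: ✓ matches
  C. Hz: ✓ matches
  D. 1/m: ✗ does not match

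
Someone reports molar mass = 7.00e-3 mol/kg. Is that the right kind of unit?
No

molar mass has SI base units: kg / mol
mol/kg does NOT reduce to kg / mol; a valid unit for molar mass would be e.g. kg/mol.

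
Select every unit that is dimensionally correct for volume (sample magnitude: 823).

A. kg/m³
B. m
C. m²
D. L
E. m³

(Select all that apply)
D, E

volume has SI base units: m^3

Checking each option against m^3:
  A. kg/m³: ✗ does not match
  B. m: ✗ does not match
  C. m²: ✗ does not match
  D. L: ✓ matches
  E. m³: ✓ matches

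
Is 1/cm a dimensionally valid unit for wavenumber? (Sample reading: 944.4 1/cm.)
Yes

wavenumber has SI base units: 1 / m
1/cm reduces to the same SI base units, so it is a valid unit for wavenumber.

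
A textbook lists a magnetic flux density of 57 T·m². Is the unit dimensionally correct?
No

magnetic flux density has SI base units: kg / (A * s^2)
T·m² does NOT reduce to kg / (A * s^2); a valid unit for magnetic flux density would be e.g. T.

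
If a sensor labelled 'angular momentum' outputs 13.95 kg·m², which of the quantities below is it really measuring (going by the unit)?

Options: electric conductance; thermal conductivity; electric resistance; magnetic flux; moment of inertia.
moment of inertia

angular momentum should have units dimensionally equivalent to kg * m^2 / s (e.g. kg·m²/s).
The given unit 'kg·m²' reduces to kg * m^2. Of the listed options, that is the dimensionality of moment of inertia.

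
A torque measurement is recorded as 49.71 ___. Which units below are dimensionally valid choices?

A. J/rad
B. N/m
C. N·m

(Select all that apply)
A, C

torque has SI base units: kg * m^2 / s^2

Checking each option against kg * m^2 / s^2:
  A. J/rad: ✓ matches
  B. N/m: ✗ does not match
  C. N·m: ✓ matches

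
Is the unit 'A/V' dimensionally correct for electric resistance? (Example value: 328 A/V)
No

electric resistance has SI base units: kg * m^2 / (A^2 * s^3)
A/V does NOT reduce to kg * m^2 / (A^2 * s^3); a valid unit for electric resistance would be e.g. Ω.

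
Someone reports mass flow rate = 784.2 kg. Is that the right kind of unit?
No

mass flow rate has SI base units: kg / s
kg does NOT reduce to kg / s; a valid unit for mass flow rate would be e.g. kg/s.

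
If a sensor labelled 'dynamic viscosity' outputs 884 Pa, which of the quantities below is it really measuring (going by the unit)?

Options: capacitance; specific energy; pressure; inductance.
pressure

dynamic viscosity should have units dimensionally equivalent to kg / (m * s) (e.g. Pa·s).
The given unit 'Pa' reduces to kg / (m * s^2). Of the listed options, that is the dimensionality of pressure.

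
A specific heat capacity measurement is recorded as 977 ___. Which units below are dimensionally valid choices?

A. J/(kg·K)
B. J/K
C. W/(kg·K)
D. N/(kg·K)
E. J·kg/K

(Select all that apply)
A

specific heat capacity has SI base units: m^2 / (s^2 * K)

Checking each option against m^2 / (s^2 * K):
  A. J/(kg·K): ✓ matches
  B. J/K: ✗ does not match
  C. W/(kg·K): ✗ does not match
  D. N/(kg·K): ✗ does not match
  E. J·kg/K: ✗ does not match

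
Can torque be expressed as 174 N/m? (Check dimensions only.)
No

torque has SI base units: kg * m^2 / s^2
N/m does NOT reduce to kg * m^2 / s^2; a valid unit for torque would be e.g. N·m.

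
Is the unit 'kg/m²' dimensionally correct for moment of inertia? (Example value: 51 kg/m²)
No

moment of inertia has SI base units: kg * m^2
kg/m² does NOT reduce to kg * m^2; a valid unit for moment of inertia would be e.g. kg·m².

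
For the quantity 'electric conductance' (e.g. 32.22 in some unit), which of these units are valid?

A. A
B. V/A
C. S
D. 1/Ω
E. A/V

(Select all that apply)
C, D, E

electric conductance has SI base units: A^2 * s^3 / (kg * m^2)

Checking each option against A^2 * s^3 / (kg * m^2):
  A. A: ✗ does not match
  B. V/A: ✗ does not match
  C. S: ✓ matches
  D. 1/Ω: ✓ matches
  E. A/V: ✓ matches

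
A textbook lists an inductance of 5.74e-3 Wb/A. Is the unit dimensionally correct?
Yes

inductance has SI base units: kg * m^2 / (A^2 * s^2)
Wb/A reduces to the same SI base units, so it is a valid unit for inductance.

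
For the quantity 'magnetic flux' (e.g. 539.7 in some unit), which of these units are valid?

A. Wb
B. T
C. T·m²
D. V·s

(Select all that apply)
A, C, D

magnetic flux has SI base units: kg * m^2 / (A * s^2)

Checking each option against kg * m^2 / (A * s^2):
  A. Wb: ✓ matches
  B. T: ✗ does not match
  C. T·m²: ✓ matches
  D. V·s: ✓ matches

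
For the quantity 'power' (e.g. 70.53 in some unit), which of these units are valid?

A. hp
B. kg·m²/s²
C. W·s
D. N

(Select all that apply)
A

power has SI base units: kg * m^2 / s^3

Checking each option against kg * m^2 / s^3:
  A. hp: ✓ matches
  B. kg·m²/s²: ✗ does not match
  C. W·s: ✗ does not match
  D. N: ✗ does not match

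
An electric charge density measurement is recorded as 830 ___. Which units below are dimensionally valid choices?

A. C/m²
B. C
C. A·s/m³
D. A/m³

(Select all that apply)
C

electric charge density has SI base units: A * s / m^3

Checking each option against A * s / m^3:
  A. C/m²: ✗ does not match
  B. C: ✗ does not match
  C. A·s/m³: ✓ matches
  D. A/m³: ✗ does not match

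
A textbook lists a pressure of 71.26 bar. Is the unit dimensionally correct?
Yes

pressure has SI base units: kg / (m * s^2)
bar reduces to the same SI base units, so it is a valid unit for pressure.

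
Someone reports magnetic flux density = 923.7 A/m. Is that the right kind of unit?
No

magnetic flux density has SI base units: kg / (A * s^2)
A/m does NOT reduce to kg / (A * s^2); a valid unit for magnetic flux density would be e.g. T.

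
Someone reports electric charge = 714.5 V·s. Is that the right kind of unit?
No

electric charge has SI base units: A * s
V·s does NOT reduce to A * s; a valid unit for electric charge would be e.g. C.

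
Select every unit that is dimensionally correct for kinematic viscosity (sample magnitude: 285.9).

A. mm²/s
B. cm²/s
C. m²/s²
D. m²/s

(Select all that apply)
A, B, D

kinematic viscosity has SI base units: m^2 / s

Checking each option against m^2 / s:
  A. mm²/s: ✓ matches
  B. cm²/s: ✓ matches
  C. m²/s²: ✗ does not match
  D. m²/s: ✓ matches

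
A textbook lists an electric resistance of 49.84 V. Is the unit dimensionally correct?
No

electric resistance has SI base units: kg * m^2 / (A^2 * s^3)
V does NOT reduce to kg * m^2 / (A^2 * s^3); a valid unit for electric resistance would be e.g. Ω.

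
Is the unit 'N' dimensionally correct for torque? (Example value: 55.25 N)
No

torque has SI base units: kg * m^2 / s^2
N does NOT reduce to kg * m^2 / s^2; a valid unit for torque would be e.g. N·m.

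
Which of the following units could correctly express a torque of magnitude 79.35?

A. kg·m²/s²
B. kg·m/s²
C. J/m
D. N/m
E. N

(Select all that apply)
A

torque has SI base units: kg * m^2 / s^2

Checking each option against kg * m^2 / s^2:
  A. kg·m²/s²: ✓ matches
  B. kg·m/s²: ✗ does not match
  C. J/m: ✗ does not match
  D. N/m: ✗ does not match
  E. N: ✗ does not match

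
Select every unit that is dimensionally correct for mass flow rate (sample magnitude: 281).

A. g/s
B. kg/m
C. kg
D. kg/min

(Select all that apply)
A, D

mass flow rate has SI base units: kg / s

Checking each option against kg / s:
  A. g/s: ✓ matches
  B. kg/m: ✗ does not match
  C. kg: ✗ does not match
  D. kg/min: ✓ matches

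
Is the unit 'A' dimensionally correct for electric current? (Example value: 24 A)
Yes

electric current has SI base units: A
A reduces to the same SI base units, so it is a valid unit for electric current.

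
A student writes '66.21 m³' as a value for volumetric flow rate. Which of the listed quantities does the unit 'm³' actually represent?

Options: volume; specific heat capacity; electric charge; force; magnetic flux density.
volume

volumetric flow rate should have units dimensionally equivalent to m^3 / s (e.g. m³/s).
The given unit 'm³' reduces to m^3. Of the listed options, that is the dimensionality of volume.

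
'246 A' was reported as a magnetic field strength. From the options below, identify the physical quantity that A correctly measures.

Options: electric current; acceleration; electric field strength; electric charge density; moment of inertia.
electric current

magnetic field strength should have units dimensionally equivalent to A / m (e.g. A/m).
The given unit 'A' reduces to A. Of the listed options, that is the dimensionality of electric current.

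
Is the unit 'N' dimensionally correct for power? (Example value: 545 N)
No

power has SI base units: kg * m^2 / s^3
N does NOT reduce to kg * m^2 / s^3; a valid unit for power would be e.g. W.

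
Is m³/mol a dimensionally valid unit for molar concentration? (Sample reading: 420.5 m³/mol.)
No

molar concentration has SI base units: mol / m^3
m³/mol does NOT reduce to mol / m^3; a valid unit for molar concentration would be e.g. mol/m³.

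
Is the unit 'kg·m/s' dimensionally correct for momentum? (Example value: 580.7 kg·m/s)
Yes

momentum has SI base units: kg * m / s
kg·m/s reduces to the same SI base units, so it is a valid unit for momentum.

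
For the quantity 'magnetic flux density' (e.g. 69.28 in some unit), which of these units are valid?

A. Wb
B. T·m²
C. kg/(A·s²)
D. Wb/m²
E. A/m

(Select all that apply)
C, D

magnetic flux density has SI base units: kg / (A * s^2)

Checking each option against kg / (A * s^2):
  A. Wb: ✗ does not match
  B. T·m²: ✗ does not match
  C. kg/(A·s²): ✓ matches
  D. Wb/m²: ✓ matches
  E. A/m: ✗ does not match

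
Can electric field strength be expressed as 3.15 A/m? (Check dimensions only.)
No

electric field strength has SI base units: kg * m / (A * s^3)
A/m does NOT reduce to kg * m / (A * s^3); a valid unit for electric field strength would be e.g. V/m.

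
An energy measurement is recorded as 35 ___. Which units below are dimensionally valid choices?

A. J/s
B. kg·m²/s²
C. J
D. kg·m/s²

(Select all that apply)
B, C

energy has SI base units: kg * m^2 / s^2

Checking each option against kg * m^2 / s^2:
  A. J/s: ✗ does not match
  B. kg·m²/s²: ✓ matches
  C. J: ✓ matches
  D. kg·m/s²: ✗ does not match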